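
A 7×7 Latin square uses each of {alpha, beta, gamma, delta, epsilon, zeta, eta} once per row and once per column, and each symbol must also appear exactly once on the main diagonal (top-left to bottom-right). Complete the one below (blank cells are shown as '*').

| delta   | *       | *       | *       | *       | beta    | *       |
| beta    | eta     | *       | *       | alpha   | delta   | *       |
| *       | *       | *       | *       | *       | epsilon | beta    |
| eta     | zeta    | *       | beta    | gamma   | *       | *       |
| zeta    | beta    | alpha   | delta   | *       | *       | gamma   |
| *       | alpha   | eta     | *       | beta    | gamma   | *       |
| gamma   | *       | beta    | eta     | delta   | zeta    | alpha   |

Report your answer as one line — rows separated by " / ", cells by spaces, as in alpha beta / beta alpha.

delta gamma epsilon alpha zeta beta eta / beta eta gamma epsilon alpha delta zeta / alpha delta zeta gamma eta epsilon beta / eta zeta delta beta gamma alpha epsilon / zeta beta alpha delta epsilon eta gamma / epsilon alpha eta zeta beta gamma delta / gamma epsilon beta eta delta zeta alpha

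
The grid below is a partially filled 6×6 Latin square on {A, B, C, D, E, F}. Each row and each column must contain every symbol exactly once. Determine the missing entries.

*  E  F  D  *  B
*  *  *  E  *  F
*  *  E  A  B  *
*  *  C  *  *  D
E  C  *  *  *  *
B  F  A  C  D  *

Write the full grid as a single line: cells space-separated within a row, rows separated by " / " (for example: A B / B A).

(r3,c2) = D
(r3,c6) = C
(r5,c6) = A
(r6,c6) = E
(r3,c1) = F
(r4,c1) = A
(r4,c2) = B
(r4,c4) = F
(r4,c5) = E
(r5,c4) = B
(r5,c5) = F
(r1,c1) = C
(r1,c5) = A
(r2,c1) = D
(r2,c2) = A
(r2,c3) = B
(r2,c5) = C
(r5,c3) = D

C E F D A B / D A B E C F / F D E A B C / A B C F E D / E C D B F A / B F A C D E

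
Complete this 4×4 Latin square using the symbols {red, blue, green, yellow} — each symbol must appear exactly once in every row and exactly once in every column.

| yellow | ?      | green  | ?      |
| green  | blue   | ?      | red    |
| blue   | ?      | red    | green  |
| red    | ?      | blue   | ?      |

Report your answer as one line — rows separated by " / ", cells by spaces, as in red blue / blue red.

(r1,c2) = red
(r1,c4) = blue
(r2,c3) = yellow
(r3,c2) = yellow
(r4,c2) = green
(r4,c4) = yellow

yellow red green blue / green blue yellow red / blue yellow red green / red green blue yellow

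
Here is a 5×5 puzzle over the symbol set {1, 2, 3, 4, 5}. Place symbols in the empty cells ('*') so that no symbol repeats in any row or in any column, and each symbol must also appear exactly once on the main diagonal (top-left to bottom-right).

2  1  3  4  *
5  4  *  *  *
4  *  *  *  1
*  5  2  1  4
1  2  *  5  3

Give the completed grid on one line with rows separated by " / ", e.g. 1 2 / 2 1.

Cell (r1,c5): row 1 has {1,2,3,4}; column 5 has {1,3,4} → 5.
Cell (r2,c3): row 2 has {4,5}; column 3 has {2,3} → 1.
Cell (r2,c5): row 2 has {1,4,5}; column 5 has {1,3,4,5} → 2.
Cell (r3,c2): row 3 has {1,4}; column 2 has {1,2,4,5} → 3.
Cell (r3,c3): row 3 has {1,3,4}; column 3 has {1,2,3}; the diagonal has {1,2,3,4} → 5.
Cell (r3,c4): row 3 has {1,3,4,5}; column 4 has {1,4,5} → 2.
Cell (r4,c1): row 4 has {1,2,4,5}; column 1 has {1,2,4,5} → 3.
Cell (r5,c3): row 5 has {1,2,3,5}; column 3 has {1,2,3,5} → 4.
Cell (r2,c4): row 2 has {1,2,4,5}; column 4 has {1,2,4,5} → 3.

2 1 3 4 5 / 5 4 1 3 2 / 4 3 5 2 1 / 3 5 2 1 4 / 1 2 4 5 3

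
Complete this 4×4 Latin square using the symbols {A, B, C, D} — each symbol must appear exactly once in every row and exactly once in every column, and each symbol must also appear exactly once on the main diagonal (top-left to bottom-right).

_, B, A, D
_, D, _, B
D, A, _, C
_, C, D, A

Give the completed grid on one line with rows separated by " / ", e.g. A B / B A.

C B A D / A D C B / D A B C / B C D A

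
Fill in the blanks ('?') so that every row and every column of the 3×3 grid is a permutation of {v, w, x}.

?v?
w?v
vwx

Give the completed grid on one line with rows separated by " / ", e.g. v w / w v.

x v w / w x v / v w x

(r1,c1) = x
(r1,c3) = w
(r2,c2) = x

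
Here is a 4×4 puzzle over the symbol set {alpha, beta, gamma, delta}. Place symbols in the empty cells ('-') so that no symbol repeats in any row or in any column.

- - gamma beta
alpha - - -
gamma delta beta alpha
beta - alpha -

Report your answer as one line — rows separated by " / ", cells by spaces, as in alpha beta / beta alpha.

delta alpha gamma beta / alpha beta delta gamma / gamma delta beta alpha / beta gamma alpha delta

row 1 has {beta,gamma}; column 1 has {alpha,beta,gamma} — only delta is left for (r1,c1).
row 1 has {beta,gamma,delta}; column 2 has {delta} — only alpha is left for (r1,c2).
row 2 has {alpha}; column 3 has {alpha,beta,gamma} — only delta is left for (r2,c3).
row 2 has {alpha,delta}; column 4 has {alpha,beta} — only gamma is left for (r2,c4).
row 4 has {alpha,beta}; column 2 has {alpha,delta} — only gamma is left for (r4,c2).
row 4 has {alpha,beta,gamma}; column 4 has {alpha,beta,gamma} — only delta is left for (r4,c4).
row 2 has {alpha,gamma,delta}; column 2 has {alpha,gamma,delta} — only beta is left for (r2,c2).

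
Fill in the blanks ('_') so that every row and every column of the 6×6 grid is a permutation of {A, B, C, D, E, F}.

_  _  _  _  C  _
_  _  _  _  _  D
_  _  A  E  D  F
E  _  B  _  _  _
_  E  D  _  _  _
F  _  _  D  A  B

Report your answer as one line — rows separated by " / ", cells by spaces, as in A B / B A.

(r4,c5) = F
(r5,c5) = B
(r6,c2) = C
(r6,c3) = E
(r1,c3) = F
(r2,c3) = C
(r2,c5) = E
(r3,c2) = B
(r3,c1) = C
(r5,c1) = A
(r5,c6) = C
(r2,c1) = B
(r4,c6) = A
(r5,c4) = F
(r1,c1) = D
(r1,c2) = A
(r1,c4) = B
(r1,c6) = E
(r2,c2) = F
(r2,c4) = A
(r4,c2) = D
(r4,c4) = C

D A F B C E / B F C A E D / C B A E D F / E D B C F A / A E D F B C / F C E D A B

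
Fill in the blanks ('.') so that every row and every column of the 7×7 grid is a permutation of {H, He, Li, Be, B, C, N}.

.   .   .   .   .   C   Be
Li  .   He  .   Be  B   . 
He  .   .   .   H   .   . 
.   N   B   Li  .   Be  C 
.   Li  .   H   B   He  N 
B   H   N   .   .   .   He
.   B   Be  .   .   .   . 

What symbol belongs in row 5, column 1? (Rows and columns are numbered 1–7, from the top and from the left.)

row 1 has {Be,C}; column 2 has {H,Li,B,N} — only He is left for (r1,c2).
row 2 has {He,Li,Be,B}; column 2 has {H,He,Li,B,N} — only C is left for (r2,c2).
row 2 has {He,Li,Be,B,C}; column 4 has {H,Li} — only N is left for (r2,c4).
row 2 has {He,Li,Be,B,C,N}; column 7 has {He,Be,C,N} — only H is left for (r2,c7).
row 3 has {H,He}; column 2 has {H,He,Li,B,C,N} — only Be is left for (r3,c2).
row 4 has {Li,Be,B,C,N}; column 1 has {He,Li,B} — only H is left for (r4,c1).
row 4 has {H,Li,Be,B,C,N}; column 5 has {H,Be,B} — only He is left for (r4,c5).
row 5 has {H,He,Li,B,N}; column 3 has {He,Be,B,N} — only C is left for (r5,c3).
row 6 has {H,He,B,N}; column 6 has {He,Be,B,C} — only Li is left for (r6,c6).
row 7 has {Be,B}; column 7 has {H,He,Be,C,N} — only Li is left for (r7,c7).
row 1 has {He,Be,C}; column 1 has {H,He,Li,B} — only N is left for (r1,c1).
row 1 has {He,Be,C,N}; column 4 has {H,Li,N} — only B is left for (r1,c4).
row 1 has {He,Be,B,C,N}; column 5 has {H,He,Be,B} — only Li is left for (r1,c5).
row 3 has {H,He,Be}; column 3 has {He,Be,B,C,N} — only Li is left for (r3,c3).
row 3 has {H,He,Li,Be}; column 4 has {H,Li,B,N} — only C is left for (r3,c4).
row 3 has {H,He,Li,Be,C}; column 6 has {He,Li,Be,B,C} — only N is left for (r3,c6).
row 3 has {H,He,Li,Be,C,N}; column 7 has {H,He,Li,Be,C,N} — only B is left for (r3,c7).
row 5 has {H,He,Li,B,C,N}; column 1 has {H,He,Li,B,N} — only Be is left for (r5,c1).

Be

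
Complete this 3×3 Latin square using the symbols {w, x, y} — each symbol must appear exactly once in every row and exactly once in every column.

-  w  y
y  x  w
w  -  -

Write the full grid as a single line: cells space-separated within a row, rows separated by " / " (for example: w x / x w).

x w y / y x w / w y x

row 1 has {w,y}; column 1 has {w,y} — only x is left for (r1,c1).
row 3 has {w}; column 2 has {w,x} — only y is left for (r3,c2).
row 3 has {w,y}; column 3 has {w,y} — only x is left for (r3,c3).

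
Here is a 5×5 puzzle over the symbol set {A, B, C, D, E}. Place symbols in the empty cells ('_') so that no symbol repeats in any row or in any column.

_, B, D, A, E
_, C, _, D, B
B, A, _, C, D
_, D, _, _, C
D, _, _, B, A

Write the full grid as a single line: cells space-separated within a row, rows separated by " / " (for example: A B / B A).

row 1 has {A,B,D,E}; column 1 has {B,D} — only C is left for (r1,c1).
row 3 has {A,B,C,D}; column 3 has {D} — only E is left for (r3,c3).
row 4 has {C,D}; column 4 has {A,B,C,D} — only E is left for (r4,c4).
row 5 has {A,B,D}; column 2 has {A,B,C,D} — only E is left for (r5,c2).
row 5 has {A,B,D,E}; column 3 has {D,E} — only C is left for (r5,c3).
row 2 has {B,C,D}; column 3 has {C,D,E} — only A is left for (r2,c3).
row 4 has {C,D,E}; column 1 has {B,C,D} — only A is left for (r4,c1).
row 4 has {A,C,D,E}; column 3 has {A,C,D,E} — only B is left for (r4,c3).
row 2 has {A,B,C,D}; column 1 has {A,B,C,D} — only E is left for (r2,c1).

C B D A E / E C A D B / B A E C D / A D B E C / D E C B A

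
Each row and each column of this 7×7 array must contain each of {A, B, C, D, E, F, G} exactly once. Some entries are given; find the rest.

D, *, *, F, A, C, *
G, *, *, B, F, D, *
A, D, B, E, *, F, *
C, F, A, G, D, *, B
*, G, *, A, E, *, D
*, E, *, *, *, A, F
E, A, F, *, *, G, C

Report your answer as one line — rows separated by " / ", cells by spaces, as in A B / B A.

D B G F A C E / G C E B F D A / A D B E C F G / C F A G D E B / F G C A E B D / B E D C G A F / E A F D B G C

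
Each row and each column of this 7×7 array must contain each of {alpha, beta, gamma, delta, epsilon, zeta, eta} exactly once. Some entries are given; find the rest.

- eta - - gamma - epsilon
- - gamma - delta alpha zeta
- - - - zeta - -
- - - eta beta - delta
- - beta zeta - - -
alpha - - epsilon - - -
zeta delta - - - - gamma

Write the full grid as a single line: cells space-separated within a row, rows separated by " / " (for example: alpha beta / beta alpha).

(r2,c4) = beta
(r6,c5) = eta
(r6,c7) = beta
(r7,c4) = alpha
(r7,c5) = epsilon
(r1,c4) = delta
(r2,c2) = epsilon
(r3,c4) = gamma
(r5,c5) = alpha
(r5,c7) = eta
(r7,c3) = eta
(r7,c6) = beta
(r1,c1) = beta
(r1,c6) = zeta
(r2,c1) = eta
(r3,c7) = alpha
(r5,c2) = gamma
(r6,c2) = zeta
(r6,c3) = delta
(r6,c6) = gamma
(r1,c3) = alpha
(r3,c2) = beta
(r3,c3) = epsilon
(r4,c2) = alpha
(r4,c3) = zeta
(r4,c6) = epsilon
(r5,c6) = delta
(r3,c1) = delta
(r3,c6) = eta
(r4,c1) = gamma
(r5,c1) = epsilon

beta eta alpha delta gamma zeta epsilon / eta epsilon gamma beta delta alpha zeta / delta beta epsilon gamma zeta eta alpha / gamma alpha zeta eta beta epsilon delta / epsilon gamma beta zeta alpha delta eta / alpha zeta delta epsilon eta gamma beta / zeta delta eta alpha epsilon beta gamma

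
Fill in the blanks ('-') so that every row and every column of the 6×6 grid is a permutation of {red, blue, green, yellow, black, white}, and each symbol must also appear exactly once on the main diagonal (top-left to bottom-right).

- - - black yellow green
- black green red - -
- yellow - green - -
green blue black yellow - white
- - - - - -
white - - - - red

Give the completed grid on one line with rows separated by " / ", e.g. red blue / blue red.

blue white red black yellow green / yellow black green red white blue / red yellow white green blue black / green blue black yellow red white / black red blue white green yellow / white green yellow blue black red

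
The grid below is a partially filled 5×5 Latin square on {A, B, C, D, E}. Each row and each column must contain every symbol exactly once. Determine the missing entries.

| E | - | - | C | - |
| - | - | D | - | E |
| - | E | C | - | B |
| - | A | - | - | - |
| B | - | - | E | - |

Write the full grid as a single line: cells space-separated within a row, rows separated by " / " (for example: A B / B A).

E D B C A / C B D A E / A E C D B / D A E B C / B C A E D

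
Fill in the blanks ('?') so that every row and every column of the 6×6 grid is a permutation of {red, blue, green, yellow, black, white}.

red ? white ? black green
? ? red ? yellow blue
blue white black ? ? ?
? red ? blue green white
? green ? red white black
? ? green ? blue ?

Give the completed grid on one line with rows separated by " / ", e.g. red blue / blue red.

red blue white yellow black green / green black red white yellow blue / blue white black green red yellow / black red yellow blue green white / yellow green blue red white black / white yellow green black blue red

(r1,c4) = yellow
(r2,c2) = black
(r3,c4) = green
(r3,c5) = red
(r3,c6) = yellow
(r4,c3) = yellow
(r5,c1) = yellow
(r5,c3) = blue
(r6,c2) = yellow
(r6,c6) = red
(r1,c2) = blue
(r2,c4) = white
(r4,c1) = black
(r6,c1) = white
(r6,c4) = black
(r2,c1) = green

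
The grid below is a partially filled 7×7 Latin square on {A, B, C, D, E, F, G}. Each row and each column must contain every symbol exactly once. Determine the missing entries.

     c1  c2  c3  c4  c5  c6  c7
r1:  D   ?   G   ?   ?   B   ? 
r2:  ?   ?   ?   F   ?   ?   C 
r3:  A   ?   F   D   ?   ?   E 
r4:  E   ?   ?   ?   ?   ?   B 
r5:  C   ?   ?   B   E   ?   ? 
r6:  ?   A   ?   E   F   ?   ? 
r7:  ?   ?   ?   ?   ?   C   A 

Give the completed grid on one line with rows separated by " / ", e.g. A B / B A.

(r1,c7) = F
(r3,c6) = G
(r6,c6) = D
(r6,c7) = G
(r7,c4) = G
(r5,c7) = D
(r6,c1) = B
(r6,c3) = C
(r7,c1) = F
(r2,c1) = G
(r5,c3) = A
(r5,c6) = F
(r4,c3) = D
(r4,c6) = A
(r5,c2) = G
(r2,c6) = E
(r4,c4) = C
(r4,c5) = G
(r1,c4) = A
(r1,c5) = C
(r2,c3) = B
(r3,c5) = B
(r4,c2) = F
(r7,c3) = E
(r7,c5) = D
(r1,c2) = E
(r2,c2) = D
(r2,c5) = A
(r3,c2) = C
(r7,c2) = B

D E G A C B F / G D B F A E C / A C F D B G E / E F D C G A B / C G A B E F D / B A C E F D G / F B E G D C A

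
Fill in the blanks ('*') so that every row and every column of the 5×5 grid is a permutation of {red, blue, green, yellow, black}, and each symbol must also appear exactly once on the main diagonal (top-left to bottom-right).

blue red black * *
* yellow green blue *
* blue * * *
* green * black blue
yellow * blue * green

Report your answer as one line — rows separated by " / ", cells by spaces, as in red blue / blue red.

blue red black green yellow / black yellow green blue red / green blue red yellow black / red green yellow black blue / yellow black blue red green

Cell (r1,c5): row 1 has {red,blue,black}; column 5 has {blue,green} → yellow.
Cell (r3,c3): row 3 has {blue}; column 3 has {blue,green,black}; the diagonal has {blue,green,yellow,black} → red.
Cell (r3,c5): row 3 has {red,blue}; column 5 has {blue,green,yellow} → black.
Cell (r4,c1): row 4 has {blue,green,black}; column 1 has {blue,yellow} → red.
Cell (r4,c3): row 4 has {red,blue,green,black}; column 3 has {red,blue,green,black} → yellow.
Cell (r5,c2): row 5 has {blue,green,yellow}; column 2 has {red,blue,green,yellow} → black.
Cell (r5,c4): row 5 has {blue,green,yellow,black}; column 4 has {blue,black} → red.
Cell (r1,c4): row 1 has {red,blue,yellow,black}; column 4 has {red,blue,black} → green.
Cell (r2,c1): row 2 has {blue,green,yellow}; column 1 has {red,blue,yellow} → black.
Cell (r2,c5): row 2 has {blue,green,yellow,black}; column 5 has {blue,green,yellow,black} → red.
Cell (r3,c1): row 3 has {red,blue,black}; column 1 has {red,blue,yellow,black} → green.
Cell (r3,c4): row 3 has {red,blue,green,black}; column 4 has {red,blue,green,black} → yellow.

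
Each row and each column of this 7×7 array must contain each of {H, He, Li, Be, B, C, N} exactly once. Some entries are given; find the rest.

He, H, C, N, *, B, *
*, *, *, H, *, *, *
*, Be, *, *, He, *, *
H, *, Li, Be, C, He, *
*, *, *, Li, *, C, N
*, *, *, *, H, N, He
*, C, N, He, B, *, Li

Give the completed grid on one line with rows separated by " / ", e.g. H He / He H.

row 1 has {H,He,B,C,N}; column 7 has {He,Li,N} — only Be is left for (r1,c7).
row 4 has {H,He,Li,Be,C}; column 7 has {He,Li,Be,N} — only B is left for (r4,c7).
row 5 has {Li,C,N}; column 5 has {H,He,B,C} — only Be is left for (r5,c5).
row 7 has {He,Li,B,C,N}; column 1 has {H,He} — only Be is left for (r7,c1).
row 7 has {He,Li,Be,B,C,N}; column 6 has {He,B,C,N} — only H is left for (r7,c6).
row 1 has {H,He,Be,B,C,N}; column 5 has {H,He,Be,B,C} — only Li is left for (r1,c5).
row 2 has {H}; column 5 has {H,He,Li,Be,B,C} — only N is left for (r2,c5).
row 2 has {H,N}; column 7 has {He,Li,Be,B,N} — only C is left for (r2,c7).
row 3 has {He,Be}; column 6 has {H,He,B,C,N} — only Li is left for (r3,c6).
row 3 has {He,Li,Be}; column 7 has {He,Li,Be,B,C,N} — only H is left for (r3,c7).
row 4 has {H,He,Li,Be,B,C}; column 2 has {H,Be,C} — only N is left for (r4,c2).
row 5 has {Li,Be,C,N}; column 1 has {H,He,Be} — only B is left for (r5,c1).
row 5 has {Li,Be,B,C,N}; column 2 has {H,Be,C,N} — only He is left for (r5,c2).
row 5 has {He,Li,Be,B,C,N}; column 3 has {Li,C,N} — only H is left for (r5,c3).
row 2 has {H,C,N}; column 1 has {H,He,Be,B} — only Li is left for (r2,c1).
row 2 has {H,Li,C,N}; column 2 has {H,He,Be,C,N} — only B is left for (r2,c2).
row 2 has {H,Li,B,C,N}; column 6 has {H,He,Li,B,C,N} — only Be is left for (r2,c6).
row 3 has {H,He,Li,Be}; column 3 has {H,Li,C,N} — only B is left for (r3,c3).
row 3 has {H,He,Li,Be,B}; column 4 has {H,He,Li,Be,N} — only C is left for (r3,c4).
row 6 has {H,He,N}; column 1 has {H,He,Li,Be,B} — only C is left for (r6,c1).
row 6 has {H,He,C,N}; column 2 has {H,He,Be,B,C,N} — only Li is left for (r6,c2).
row 6 has {H,He,Li,C,N}; column 3 has {H,Li,B,C,N} — only Be is left for (r6,c3).
row 6 has {H,He,Li,Be,C,N}; column 4 has {H,He,Li,Be,C,N} — only B is left for (r6,c4).
row 2 has {H,Li,Be,B,C,N}; column 3 has {H,Li,Be,B,C,N} — only He is left for (r2,c3).
row 3 has {H,He,Li,Be,B,C}; column 1 has {H,He,Li,Be,B,C} — only N is left for (r3,c1).

He H C N Li B Be / Li B He H N Be C / N Be B C He Li H / H N Li Be C He B / B He H Li Be C N / C Li Be B H N He / Be C N He B H Li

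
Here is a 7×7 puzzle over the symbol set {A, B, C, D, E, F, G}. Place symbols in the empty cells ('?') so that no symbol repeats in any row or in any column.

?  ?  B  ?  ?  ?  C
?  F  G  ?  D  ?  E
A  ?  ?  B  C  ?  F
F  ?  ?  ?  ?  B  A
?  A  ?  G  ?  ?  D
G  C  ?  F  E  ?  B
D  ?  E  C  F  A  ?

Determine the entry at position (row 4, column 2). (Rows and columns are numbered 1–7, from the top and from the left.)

(r1,c1) = E
(r2,c4) = A
(r2,c6) = C
(r3,c3) = D
(r4,c3) = C
(r4,c5) = G
(r5,c3) = F
(r5,c5) = B
(r5,c6) = E
(r6,c3) = A
(r6,c6) = D
(r7,c7) = G
(r1,c4) = D
(r1,c5) = A
(r2,c1) = B
(r3,c6) = G
(r4,c4) = E
(r5,c1) = C
(r7,c2) = B
(r1,c2) = G
(r1,c6) = F
(r3,c2) = E
(r4,c2) = D

D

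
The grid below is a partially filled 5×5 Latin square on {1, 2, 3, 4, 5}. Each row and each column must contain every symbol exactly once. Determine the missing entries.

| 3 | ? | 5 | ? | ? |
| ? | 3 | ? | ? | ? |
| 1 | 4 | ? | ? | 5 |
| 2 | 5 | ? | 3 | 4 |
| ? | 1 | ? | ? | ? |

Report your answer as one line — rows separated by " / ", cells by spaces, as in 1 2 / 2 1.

3 2 5 4 1 / 5 3 4 1 2 / 1 4 3 2 5 / 2 5 1 3 4 / 4 1 2 5 3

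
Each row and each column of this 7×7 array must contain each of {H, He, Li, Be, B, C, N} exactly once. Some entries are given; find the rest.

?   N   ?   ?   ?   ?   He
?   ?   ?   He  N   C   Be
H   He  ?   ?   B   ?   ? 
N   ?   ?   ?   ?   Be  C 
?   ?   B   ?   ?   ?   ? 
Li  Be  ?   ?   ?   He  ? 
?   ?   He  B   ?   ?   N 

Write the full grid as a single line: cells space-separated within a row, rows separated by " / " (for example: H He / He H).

(r2,c1) = B
(r3,c7) = Li
(r5,c7) = H
(r6,c7) = B
(r3,c6) = N
(r5,c6) = Li
(r7,c6) = H
(r1,c6) = B
(r5,c2) = C
(r7,c2) = Li
(r2,c2) = H
(r2,c3) = Li
(r4,c2) = B
(r4,c3) = H
(r4,c4) = Li
(r4,c5) = He
(r5,c5) = Be
(r7,c5) = C
(r5,c1) = He
(r5,c4) = N
(r6,c5) = H
(r7,c1) = Be
(r1,c1) = C
(r1,c3) = Be
(r1,c4) = H
(r1,c5) = Li
(r3,c3) = C
(r3,c4) = Be
(r6,c3) = N
(r6,c4) = C

C N Be H Li B He / B H Li He N C Be / H He C Be B N Li / N B H Li He Be C / He C B N Be Li H / Li Be N C H He B / Be Li He B C H N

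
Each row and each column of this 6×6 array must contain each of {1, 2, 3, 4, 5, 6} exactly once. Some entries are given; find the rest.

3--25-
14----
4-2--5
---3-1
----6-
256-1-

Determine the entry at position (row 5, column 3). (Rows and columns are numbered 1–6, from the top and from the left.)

4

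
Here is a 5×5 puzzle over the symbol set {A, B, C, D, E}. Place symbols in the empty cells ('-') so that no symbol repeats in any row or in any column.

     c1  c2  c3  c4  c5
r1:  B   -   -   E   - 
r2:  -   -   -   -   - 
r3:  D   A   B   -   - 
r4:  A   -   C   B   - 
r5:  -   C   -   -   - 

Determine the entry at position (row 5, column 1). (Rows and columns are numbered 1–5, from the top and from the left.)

E

row 1 has {B,E}; column 2 has {A,C} — only D is left for (r1,c2).
row 1 has {B,D,E}; column 3 has {B,C} — only A is left for (r1,c3).
row 1 has {A,B,D,E}; column 5 is empty so far — only C is left for (r1,c5).
row 3 has {A,B,D}; column 4 has {B,E} — only C is left for (r3,c4).
row 3 has {A,B,C,D}; column 5 has {C} — only E is left for (r3,c5).
row 4 has {A,B,C}; column 2 has {A,C,D} — only E is left for (r4,c2).
row 4 has {A,B,C,E}; column 5 has {C,E} — only D is left for (r4,c5).
row 5 has {C}; column 1 has {A,B,D} — only E is left for (r5,c1).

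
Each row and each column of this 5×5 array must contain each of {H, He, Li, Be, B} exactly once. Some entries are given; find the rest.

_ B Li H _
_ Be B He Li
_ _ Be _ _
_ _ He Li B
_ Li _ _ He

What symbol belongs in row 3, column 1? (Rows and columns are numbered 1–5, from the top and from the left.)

Li

Cell (r1,c5): row 1 has {H,Li,B}; column 5 has {He,Li,B} → Be.
Cell (r2,c1): row 2 has {He,Li,Be,B}; column 1 is empty so far → H.
Cell (r3,c4): row 3 has {Be}; column 4 has {H,He,Li} → B.
Cell (r3,c5): row 3 has {Be,B}; column 5 has {He,Li,Be,B} → H.
Cell (r4,c1): row 4 has {He,Li,B}; column 1 has {H} → Be.
Cell (r4,c2): row 4 has {He,Li,Be,B}; column 2 has {Li,Be,B} → H.
Cell (r5,c1): row 5 has {He,Li}; column 1 has {H,Be} → B.
Cell (r5,c3): row 5 has {He,Li,B}; column 3 has {He,Li,Be,B} → H.
Cell (r5,c4): row 5 has {H,He,Li,B}; column 4 has {H,He,Li,B} → Be.
Cell (r1,c1): row 1 has {H,Li,Be,B}; column 1 has {H,Be,B} → He.
Cell (r3,c1): row 3 has {H,Be,B}; column 1 has {H,He,Be,B} → Li.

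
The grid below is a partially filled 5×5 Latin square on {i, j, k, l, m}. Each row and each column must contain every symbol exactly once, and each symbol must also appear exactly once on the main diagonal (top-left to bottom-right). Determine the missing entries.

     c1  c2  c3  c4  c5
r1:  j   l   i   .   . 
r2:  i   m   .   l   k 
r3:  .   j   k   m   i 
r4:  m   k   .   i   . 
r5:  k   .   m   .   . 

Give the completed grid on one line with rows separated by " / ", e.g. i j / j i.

j l i k m / i m j l k / l j k m i / m k l i j / k i m j l

Cell (r1,c4): row 1 has {i,j,l}; column 4 has {i,l,m} → k.
Cell (r1,c5): row 1 has {i,j,k,l}; column 5 has {i,k} → m.
Cell (r2,c3): row 2 has {i,k,l,m}; column 3 has {i,k,m} → j.
Cell (r3,c1): row 3 has {i,j,k,m}; column 1 has {i,j,k,m} → l.
Cell (r4,c3): row 4 has {i,k,m}; column 3 has {i,j,k,m} → l.
Cell (r4,c5): row 4 has {i,k,l,m}; column 5 has {i,k,m} → j.
Cell (r5,c2): row 5 has {k,m}; column 2 has {j,k,l,m} → i.
Cell (r5,c4): row 5 has {i,k,m}; column 4 has {i,k,l,m} → j.
Cell (r5,c5): row 5 has {i,j,k,m}; column 5 has {i,j,k,m}; the diagonal has {i,j,k,m} → l.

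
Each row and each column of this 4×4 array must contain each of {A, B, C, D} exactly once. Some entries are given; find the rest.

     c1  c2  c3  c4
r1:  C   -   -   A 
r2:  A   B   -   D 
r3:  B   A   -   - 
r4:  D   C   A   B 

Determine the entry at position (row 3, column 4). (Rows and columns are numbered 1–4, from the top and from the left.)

C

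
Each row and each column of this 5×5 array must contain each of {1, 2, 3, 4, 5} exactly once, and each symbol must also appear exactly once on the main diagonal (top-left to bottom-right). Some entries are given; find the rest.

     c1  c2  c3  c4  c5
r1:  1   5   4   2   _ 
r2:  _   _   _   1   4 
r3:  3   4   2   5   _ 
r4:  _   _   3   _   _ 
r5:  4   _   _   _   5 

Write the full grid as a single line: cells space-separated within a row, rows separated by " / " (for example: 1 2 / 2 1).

1 5 4 2 3 / 2 3 5 1 4 / 3 4 2 5 1 / 5 1 3 4 2 / 4 2 1 3 5

(r1,c5): row 1 has {1,2,4,5}; column 5 has {4,5}, so it must be 3.
(r2,c2): row 2 has {1,4}; column 2 has {4,5}; the diagonal has {1,2,5}, so it must be 3.
(r2,c3): row 2 has {1,3,4}; column 3 has {2,3,4}, so it must be 5.
(r3,c5): row 3 has {2,3,4,5}; column 5 has {3,4,5}, so it must be 1.
(r4,c4): row 4 has {3}; column 4 has {1,2,5}; the diagonal has {1,2,3,5}, so it must be 4.
(r4,c5): row 4 has {3,4}; column 5 has {1,3,4,5}, so it must be 2.
(r5,c3): row 5 has {4,5}; column 3 has {2,3,4,5}, so it must be 1.
(r5,c4): row 5 has {1,4,5}; column 4 has {1,2,4,5}, so it must be 3.
(r2,c1): row 2 has {1,3,4,5}; column 1 has {1,3,4}, so it must be 2.
(r4,c1): row 4 has {2,3,4}; column 1 has {1,2,3,4}, so it must be 5.
(r4,c2): row 4 has {2,3,4,5}; column 2 has {3,4,5}, so it must be 1.
(r5,c2): row 5 has {1,3,4,5}; column 2 has {1,3,4,5}, so it must be 2.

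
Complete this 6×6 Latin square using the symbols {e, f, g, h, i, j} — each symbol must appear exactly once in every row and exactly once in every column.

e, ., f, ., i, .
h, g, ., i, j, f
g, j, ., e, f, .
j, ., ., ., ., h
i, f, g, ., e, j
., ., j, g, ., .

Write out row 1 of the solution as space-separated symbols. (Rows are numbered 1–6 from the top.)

e h f j i g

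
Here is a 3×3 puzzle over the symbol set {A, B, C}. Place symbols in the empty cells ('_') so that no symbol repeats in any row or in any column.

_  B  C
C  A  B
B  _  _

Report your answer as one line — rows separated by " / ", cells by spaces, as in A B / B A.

Cell (r1,c1): row 1 has {B,C}; column 1 has {B,C} → A.
Cell (r3,c2): row 3 has {B}; column 2 has {A,B} → C.
Cell (r3,c3): row 3 has {B,C}; column 3 has {B,C} → A.

A B C / C A B / B C A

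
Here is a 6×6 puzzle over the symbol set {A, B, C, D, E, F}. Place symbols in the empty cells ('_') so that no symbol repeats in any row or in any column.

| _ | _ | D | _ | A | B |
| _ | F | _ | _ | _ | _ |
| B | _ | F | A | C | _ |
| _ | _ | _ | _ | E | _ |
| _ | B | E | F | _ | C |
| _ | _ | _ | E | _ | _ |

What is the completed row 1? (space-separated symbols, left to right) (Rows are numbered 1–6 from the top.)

F E D C A B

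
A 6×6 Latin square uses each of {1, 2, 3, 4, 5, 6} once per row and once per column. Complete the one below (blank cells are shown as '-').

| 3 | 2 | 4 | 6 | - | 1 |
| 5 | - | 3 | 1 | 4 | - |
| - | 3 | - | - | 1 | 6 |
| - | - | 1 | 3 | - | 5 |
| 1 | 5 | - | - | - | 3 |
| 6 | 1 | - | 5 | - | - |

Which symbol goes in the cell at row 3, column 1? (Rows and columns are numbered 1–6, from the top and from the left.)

4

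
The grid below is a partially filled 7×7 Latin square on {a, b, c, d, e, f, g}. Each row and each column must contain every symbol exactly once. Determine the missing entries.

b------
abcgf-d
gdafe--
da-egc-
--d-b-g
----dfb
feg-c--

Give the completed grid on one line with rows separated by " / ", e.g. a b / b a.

b c f d a g e / a b c g f e d / g d a f e b c / d a b e g c f / e f d c b a g / c g e a d f b / f e g b c d a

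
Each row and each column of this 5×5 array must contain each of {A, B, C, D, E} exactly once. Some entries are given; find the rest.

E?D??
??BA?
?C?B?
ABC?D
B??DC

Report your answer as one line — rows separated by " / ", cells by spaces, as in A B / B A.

Cell (r1,c2): row 1 has {D,E}; column 2 has {B,C} → A.
Cell (r1,c4): row 1 has {A,D,E}; column 4 has {A,B,D} → C.
Cell (r1,c5): row 1 has {A,C,D,E}; column 5 has {C,D} → B.
Cell (r2,c5): row 2 has {A,B}; column 5 has {B,C,D} → E.
Cell (r3,c1): row 3 has {B,C}; column 1 has {A,B,E} → D.
Cell (r3,c5): row 3 has {B,C,D}; column 5 has {B,C,D,E} → A.
Cell (r4,c4): row 4 has {A,B,C,D}; column 4 has {A,B,C,D} → E.
Cell (r5,c2): row 5 has {B,C,D}; column 2 has {A,B,C} → E.
Cell (r5,c3): row 5 has {B,C,D,E}; column 3 has {B,C,D} → A.
Cell (r2,c1): row 2 has {A,B,E}; column 1 has {A,B,D,E} → C.
Cell (r2,c2): row 2 has {A,B,C,E}; column 2 has {A,B,C,E} → D.
Cell (r3,c3): row 3 has {A,B,C,D}; column 3 has {A,B,C,D} → E.

E A D C B / C D B A E / D C E B A / A B C E D / B E A D C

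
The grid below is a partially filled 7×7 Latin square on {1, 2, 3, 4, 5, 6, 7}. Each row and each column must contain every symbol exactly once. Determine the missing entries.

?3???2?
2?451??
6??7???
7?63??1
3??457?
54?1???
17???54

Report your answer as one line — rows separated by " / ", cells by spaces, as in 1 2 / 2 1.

Cell (r1,c1): row 1 has {2,3}; column 1 has {1,2,3,5,6,7} → 4.
Cell (r1,c4): row 1 has {2,3,4}; column 4 has {1,3,4,5,7} → 6.
Cell (r1,c5): row 1 has {2,3,4,6}; column 5 has {1,5} → 7.
Cell (r1,c7): row 1 has {2,3,4,6,7}; column 7 has {1,4} → 5.
Cell (r2,c2): row 2 has {1,2,4,5}; column 2 has {3,4,7} → 6.
Cell (r2,c6): row 2 has {1,2,4,5,6}; column 6 has {2,5,7} → 3.
Cell (r2,c7): row 2 has {1,2,3,4,5,6}; column 7 has {1,4,5} → 7.
Cell (r4,c6): row 4 has {1,3,6,7}; column 6 has {2,3,5,7} → 4.
Cell (r6,c6): row 6 has {1,4,5}; column 6 has {2,3,4,5,7} → 6.
Cell (r7,c4): row 7 has {1,4,5,7}; column 4 has {1,3,4,5,6,7} → 2.
Cell (r1,c3): row 1 has {2,3,4,5,6,7}; column 3 has {4,6} → 1.
Cell (r3,c6): row 3 has {6,7}; column 6 has {2,3,4,5,6,7} → 1.
Cell (r4,c5): row 4 has {1,3,4,6,7}; column 5 has {1,5,7} → 2.
Cell (r5,c3): row 5 has {3,4,5,7}; column 3 has {1,4,6} → 2.
Cell (r5,c7): row 5 has {2,3,4,5,7}; column 7 has {1,4,5,7} → 6.
Cell (r6,c5): row 6 has {1,4,5,6}; column 5 has {1,2,5,7} → 3.
Cell (r6,c7): row 6 has {1,3,4,5,6}; column 7 has {1,4,5,6,7} → 2.
Cell (r7,c3): row 7 has {1,2,4,5,7}; column 3 has {1,2,4,6} → 3.
Cell (r7,c5): row 7 has {1,2,3,4,5,7}; column 5 has {1,2,3,5,7} → 6.
Cell (r3,c3): row 3 has {1,6,7}; column 3 has {1,2,3,4,6} → 5.
Cell (r3,c5): row 3 has {1,5,6,7}; column 5 has {1,2,3,5,6,7} → 4.
Cell (r3,c7): row 3 has {1,4,5,6,7}; column 7 has {1,2,4,5,6,7} → 3.
Cell (r4,c2): row 4 has {1,2,3,4,6,7}; column 2 has {3,4,6,7} → 5.
Cell (r5,c2): row 5 has {2,3,4,5,6,7}; column 2 has {3,4,5,6,7} → 1.
Cell (r6,c3): row 6 has {1,2,3,4,5,6}; column 3 has {1,2,3,4,5,6} → 7.
Cell (r3,c2): row 3 has {1,3,4,5,6,7}; column 2 has {1,3,4,5,6,7} → 2.

4 3 1 6 7 2 5 / 2 6 4 5 1 3 7 / 6 2 5 7 4 1 3 / 7 5 6 3 2 4 1 / 3 1 2 4 5 7 6 / 5 4 7 1 3 6 2 / 1 7 3 2 6 5 4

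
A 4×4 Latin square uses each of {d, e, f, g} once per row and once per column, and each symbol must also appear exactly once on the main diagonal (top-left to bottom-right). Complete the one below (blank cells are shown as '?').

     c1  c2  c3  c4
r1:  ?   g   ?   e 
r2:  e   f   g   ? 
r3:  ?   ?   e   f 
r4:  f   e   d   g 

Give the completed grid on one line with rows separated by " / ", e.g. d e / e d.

d g f e / e f g d / g d e f / f e d g

Cell (r1,c1): row 1 has {e,g}; column 1 has {e,f}; the diagonal has {e,f,g} → d.
Cell (r1,c3): row 1 has {d,e,g}; column 3 has {d,e,g} → f.
Cell (r2,c4): row 2 has {e,f,g}; column 4 has {e,f,g} → d.
Cell (r3,c1): row 3 has {e,f}; column 1 has {d,e,f} → g.
Cell (r3,c2): row 3 has {e,f,g}; column 2 has {e,f,g} → d.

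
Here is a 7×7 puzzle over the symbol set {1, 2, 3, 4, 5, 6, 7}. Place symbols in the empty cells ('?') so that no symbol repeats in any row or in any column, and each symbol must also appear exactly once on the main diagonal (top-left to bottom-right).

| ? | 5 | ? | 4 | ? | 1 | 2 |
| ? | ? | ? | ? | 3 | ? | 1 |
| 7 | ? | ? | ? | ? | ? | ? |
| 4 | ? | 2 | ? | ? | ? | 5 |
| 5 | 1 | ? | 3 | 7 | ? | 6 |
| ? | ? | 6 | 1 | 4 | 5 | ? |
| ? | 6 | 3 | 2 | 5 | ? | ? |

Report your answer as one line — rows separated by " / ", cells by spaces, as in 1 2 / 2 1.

Cell (r1,c3): row 1 has {1,2,4,5}; column 3 has {2,3,6} → 7.
Cell (r1,c5): row 1 has {1,2,4,5,7}; column 5 has {3,4,5,7} → 6.
Cell (r4,c4): row 4 has {2,4,5}; column 4 has {1,2,3,4}; the diagonal has {5,7} → 6.
Cell (r4,c5): row 4 has {2,4,5,6}; column 5 has {3,4,5,6,7} → 1.
Cell (r5,c3): row 5 has {1,3,5,6,7}; column 3 has {2,3,6,7} → 4.
Cell (r5,c6): row 5 has {1,3,4,5,6,7}; column 6 has {1,5} → 2.
Cell (r7,c1): row 7 has {2,3,5,6}; column 1 has {4,5,7} → 1.
Cell (r7,c7): row 7 has {1,2,3,5,6}; column 7 has {1,2,5,6}; the diagonal has {5,6,7} → 4.
Cell (r1,c1): row 1 has {1,2,4,5,6,7}; column 1 has {1,4,5,7}; the diagonal has {4,5,6,7} → 3.
Cell (r2,c2): row 2 has {1,3}; column 2 has {1,5,6}; the diagonal has {3,4,5,6,7} → 2.
Cell (r2,c3): row 2 has {1,2,3}; column 3 has {2,3,4,6,7} → 5.
Cell (r2,c4): row 2 has {1,2,3,5}; column 4 has {1,2,3,4,6} → 7.
Cell (r3,c3): row 3 has {7}; column 3 has {2,3,4,5,6,7}; the diagonal has {2,3,4,5,6,7} → 1.
Cell (r3,c4): row 3 has {1,7}; column 4 has {1,2,3,4,6,7} → 5.
Cell (r3,c5): row 3 has {1,5,7}; column 5 has {1,3,4,5,6,7} → 2.
Cell (r3,c7): row 3 has {1,2,5,7}; column 7 has {1,2,4,5,6} → 3.
Cell (r6,c1): row 6 has {1,4,5,6}; column 1 has {1,3,4,5,7} → 2.
Cell (r6,c7): row 6 has {1,2,4,5,6}; column 7 has {1,2,3,4,5,6} → 7.
Cell (r7,c6): row 7 has {1,2,3,4,5,6}; column 6 has {1,2,5} → 7.
Cell (r2,c1): row 2 has {1,2,3,5,7}; column 1 has {1,2,3,4,5,7} → 6.
Cell (r2,c6): row 2 has {1,2,3,5,6,7}; column 6 has {1,2,5,7} → 4.
Cell (r3,c2): row 3 has {1,2,3,5,7}; column 2 has {1,2,5,6} → 4.
Cell (r3,c6): row 3 has {1,2,3,4,5,7}; column 6 has {1,2,4,5,7} → 6.
Cell (r4,c6): row 4 has {1,2,4,5,6}; column 6 has {1,2,4,5,6,7} → 3.
Cell (r6,c2): row 6 has {1,2,4,5,6,7}; column 2 has {1,2,4,5,6} → 3.
Cell (r4,c2): row 4 has {1,2,3,4,5,6}; column 2 has {1,2,3,4,5,6} → 7.

3 5 7 4 6 1 2 / 6 2 5 7 3 4 1 / 7 4 1 5 2 6 3 / 4 7 2 6 1 3 5 / 5 1 4 3 7 2 6 / 2 3 6 1 4 5 7 / 1 6 3 2 5 7 4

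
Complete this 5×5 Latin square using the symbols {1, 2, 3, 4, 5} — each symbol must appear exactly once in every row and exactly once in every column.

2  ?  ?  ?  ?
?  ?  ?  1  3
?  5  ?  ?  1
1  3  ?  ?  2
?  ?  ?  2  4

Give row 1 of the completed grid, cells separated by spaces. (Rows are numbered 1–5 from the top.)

2 4 1 3 5

(r1,c5) = 5
(r5,c2) = 1
(r1,c2) = 4
(r1,c4) = 3
(r2,c2) = 2
(r3,c4) = 4
(r4,c4) = 5
(r1,c3) = 1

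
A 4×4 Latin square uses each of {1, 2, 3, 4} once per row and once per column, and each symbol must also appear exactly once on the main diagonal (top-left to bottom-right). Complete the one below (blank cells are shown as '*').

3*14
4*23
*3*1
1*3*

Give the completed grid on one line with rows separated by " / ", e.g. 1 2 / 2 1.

(r1,c2) = 2
(r2,c2) = 1
(r3,c1) = 2
(r3,c3) = 4
(r4,c2) = 4
(r4,c4) = 2

3 2 1 4 / 4 1 2 3 / 2 3 4 1 / 1 4 3 2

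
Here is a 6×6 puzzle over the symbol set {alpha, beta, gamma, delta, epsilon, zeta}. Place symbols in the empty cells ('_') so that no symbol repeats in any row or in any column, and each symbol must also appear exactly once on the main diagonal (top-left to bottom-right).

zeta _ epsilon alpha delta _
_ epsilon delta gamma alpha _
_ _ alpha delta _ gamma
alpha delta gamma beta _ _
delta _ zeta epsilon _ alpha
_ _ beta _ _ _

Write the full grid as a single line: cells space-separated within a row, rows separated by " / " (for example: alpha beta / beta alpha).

(r1,c6): row 1 has {alpha,delta,epsilon,zeta}; column 6 has {alpha,gamma}, so it must be beta.
(r2,c1): row 2 has {alpha,gamma,delta,epsilon}; column 1 has {alpha,delta,zeta}, so it must be beta.
(r2,c6): row 2 has {alpha,beta,gamma,delta,epsilon}; column 6 has {alpha,beta,gamma}, so it must be zeta.
(r3,c1): row 3 has {alpha,gamma,delta}; column 1 has {alpha,beta,delta,zeta}, so it must be epsilon.
(r4,c6): row 4 has {alpha,beta,gamma,delta}; column 6 has {alpha,beta,gamma,zeta}, so it must be epsilon.
(r5,c5): row 5 has {alpha,delta,epsilon,zeta}; column 5 has {alpha,delta}; the diagonal has {alpha,beta,epsilon,zeta}, so it must be gamma.
(r6,c1): row 6 has {beta}; column 1 has {alpha,beta,delta,epsilon,zeta}, so it must be gamma.
(r6,c4): row 6 has {beta,gamma}; column 4 has {alpha,beta,gamma,delta,epsilon}, so it must be zeta.
(r6,c5): row 6 has {beta,gamma,zeta}; column 5 has {alpha,gamma,delta}, so it must be epsilon.
(r6,c6): row 6 has {beta,gamma,epsilon,zeta}; column 6 has {alpha,beta,gamma,epsilon,zeta}; the diagonal has {alpha,beta,gamma,epsilon,zeta}, so it must be delta.
(r1,c2): row 1 has {alpha,beta,delta,epsilon,zeta}; column 2 has {delta,epsilon}, so it must be gamma.
(r4,c5): row 4 has {alpha,beta,gamma,delta,epsilon}; column 5 has {alpha,gamma,delta,epsilon}, so it must be zeta.
(r5,c2): row 5 has {alpha,gamma,delta,epsilon,zeta}; column 2 has {gamma,delta,epsilon}, so it must be beta.
(r6,c2): row 6 has {beta,gamma,delta,epsilon,zeta}; column 2 has {beta,gamma,delta,epsilon}, so it must be alpha.
(r3,c2): row 3 has {alpha,gamma,delta,epsilon}; column 2 has {alpha,beta,gamma,delta,epsilon}, so it must be zeta.
(r3,c5): row 3 has {alpha,gamma,delta,epsilon,zeta}; column 5 has {alpha,gamma,delta,epsilon,zeta}, so it must be beta.

zeta gamma epsilon alpha delta beta / beta epsilon delta gamma alpha zeta / epsilon zeta alpha delta beta gamma / alpha delta gamma beta zeta epsilon / delta beta zeta epsilon gamma alpha / gamma alpha beta zeta epsilon delta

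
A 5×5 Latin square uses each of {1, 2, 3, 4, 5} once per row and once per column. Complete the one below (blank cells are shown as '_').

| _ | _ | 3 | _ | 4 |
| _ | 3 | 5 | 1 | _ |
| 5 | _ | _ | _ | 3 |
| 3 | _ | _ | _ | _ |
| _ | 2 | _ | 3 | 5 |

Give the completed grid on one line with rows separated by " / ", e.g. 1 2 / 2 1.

2 1 3 5 4 / 4 3 5 1 2 / 5 4 1 2 3 / 3 5 2 4 1 / 1 2 4 3 5

(r2,c5) = 2
(r4,c5) = 1
(r2,c1) = 4
(r5,c1) = 1
(r5,c3) = 4
(r1,c1) = 2
(r1,c4) = 5
(r4,c3) = 2
(r4,c4) = 4
(r1,c2) = 1
(r3,c2) = 4
(r3,c3) = 1
(r3,c4) = 2
(r4,c2) = 5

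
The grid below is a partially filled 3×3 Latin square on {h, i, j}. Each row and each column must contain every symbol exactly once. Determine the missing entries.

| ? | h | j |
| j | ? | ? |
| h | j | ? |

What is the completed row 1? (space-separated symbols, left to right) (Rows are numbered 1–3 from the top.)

i h j

At row 1, column 1: row 1 has {h,j}; column 1 has {h,j}; that leaves i.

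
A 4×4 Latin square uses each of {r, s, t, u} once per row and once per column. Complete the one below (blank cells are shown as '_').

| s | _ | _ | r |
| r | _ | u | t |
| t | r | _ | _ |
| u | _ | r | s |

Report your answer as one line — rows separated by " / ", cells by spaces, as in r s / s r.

(r1,c3): row 1 has {r,s}; column 3 has {r,u}, so it must be t.
(r2,c2): row 2 has {r,t,u}; column 2 has {r}, so it must be s.
(r3,c3): row 3 has {r,t}; column 3 has {r,t,u}, so it must be s.
(r3,c4): row 3 has {r,s,t}; column 4 has {r,s,t}, so it must be u.
(r4,c2): row 4 has {r,s,u}; column 2 has {r,s}, so it must be t.
(r1,c2): row 1 has {r,s,t}; column 2 has {r,s,t}, so it must be u.

s u t r / r s u t / t r s u / u t r s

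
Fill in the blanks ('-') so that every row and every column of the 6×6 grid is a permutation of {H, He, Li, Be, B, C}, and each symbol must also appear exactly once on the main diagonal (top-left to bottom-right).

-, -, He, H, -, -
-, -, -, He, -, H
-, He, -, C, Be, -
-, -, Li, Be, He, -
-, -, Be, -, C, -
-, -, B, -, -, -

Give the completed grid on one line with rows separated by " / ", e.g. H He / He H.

(r2,c3): row 2 has {H,He}; column 3 has {He,Li,Be,B}, so it must be C.
(r3,c3): row 3 has {He,Be,C}; column 3 has {He,Li,Be,B,C}; the diagonal has {Be,C}, so it must be H.
(r6,c4): row 6 has {B}; column 4 has {H,He,Be,C}, so it must be Li.
(r6,c5): row 6 has {Li,B}; column 5 has {He,Be,C}, so it must be H.
(r6,c6): row 6 has {H,Li,B}; column 6 has {H}; the diagonal has {H,Be,C}, so it must be He.
(r5,c4): row 5 has {Be,C}; column 4 has {H,He,Li,Be,C}, so it must be B.
(r5,c6): row 5 has {Be,B,C}; column 6 has {H,He}, so it must be Li.
(r3,c6): row 3 has {H,He,Be,C}; column 6 has {H,He,Li}, so it must be B.
(r4,c6): row 4 has {He,Li,Be}; column 6 has {H,He,Li,B}, so it must be C.
(r5,c2): row 5 has {Li,Be,B,C}; column 2 has {He}, so it must be H.
(r1,c6): row 1 has {H,He}; column 6 has {H,He,Li,B,C}, so it must be Be.
(r3,c1): row 3 has {H,He,Be,B,C}; column 1 is empty so far, so it must be Li.
(r4,c2): row 4 has {He,Li,Be,C}; column 2 has {H,He}, so it must be B.
(r5,c1): row 5 has {H,Li,Be,B,C}; column 1 has {Li}, so it must be He.
(r1,c1): row 1 has {H,He,Be}; column 1 has {He,Li}; the diagonal has {H,He,Be,C}, so it must be B.
(r1,c5): row 1 has {H,He,Be,B}; column 5 has {H,He,Be,C}, so it must be Li.
(r2,c1): row 2 has {H,He,C}; column 1 has {He,Li,B}, so it must be Be.
(r2,c2): row 2 has {H,He,Be,C}; column 2 has {H,He,B}; the diagonal has {H,He,Be,B,C}, so it must be Li.
(r2,c5): row 2 has {H,He,Li,Be,C}; column 5 has {H,He,Li,Be,C}, so it must be B.
(r4,c1): row 4 has {He,Li,Be,B,C}; column 1 has {He,Li,Be,B}, so it must be H.
(r6,c1): row 6 has {H,He,Li,B}; column 1 has {H,He,Li,Be,B}, so it must be C.
(r6,c2): row 6 has {H,He,Li,B,C}; column 2 has {H,He,Li,B}, so it must be Be.
(r1,c2): row 1 has {H,He,Li,Be,B}; column 2 has {H,He,Li,Be,B}, so it must be C.

B C He H Li Be / Be Li C He B H / Li He H C Be B / H B Li Be He C / He H Be B C Li / C Be B Li H He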